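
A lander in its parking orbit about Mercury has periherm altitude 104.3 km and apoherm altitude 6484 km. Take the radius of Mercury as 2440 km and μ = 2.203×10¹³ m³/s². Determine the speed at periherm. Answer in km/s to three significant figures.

r_p = 2440 + 104.3 = 2544.3 km = 2.5443×10⁶ m.
r_a = 2440 + 6484 = 8924.0 km = 8.9240×10⁶ m.
Semi-major axis a = (r_p + r_a)/2 = 5734.1 km = 5.734×10⁶ m.
Vis-viva: v² = μ(2/r − 1/a) = 2.203×10¹³ × (7.861×10⁻⁷ − 1.744×10⁻⁷) = 1.348×10⁷ m²/s².
v = 3671 m/s = 3.671 km/s.

v ≈ 3.67 km/s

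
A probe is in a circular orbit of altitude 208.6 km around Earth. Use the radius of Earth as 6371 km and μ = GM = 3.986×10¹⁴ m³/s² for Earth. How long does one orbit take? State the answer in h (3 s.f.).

T ≈ 1.48 h

r = 6371 + 208.6 = 6579.6 km = 6.5796×10⁶ m.
Kepler's third law: T = 2π√(r³/μ) = 2π√((6.580×10⁶)³ / 3.986×10¹⁴).
r³/μ = 7.146×10⁵ s², so T = 2π × 8.453×10² = 5.311×10³ s.
Converting: 5.311×10³ s ÷ 3600 = 1.475 h.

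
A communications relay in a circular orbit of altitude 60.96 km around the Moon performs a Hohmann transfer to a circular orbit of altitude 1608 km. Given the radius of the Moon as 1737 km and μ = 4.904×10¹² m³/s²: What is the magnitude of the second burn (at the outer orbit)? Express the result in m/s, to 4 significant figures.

r₁ = 1737 + 60.96 = 1798.0 km = 1.7980×10⁶ m.
r₂ = 1737 + 1608 = 3345.0 km = 3.3450×10⁶ m.
Transfer ellipse a_t = (r₁ + r₂)/2 = 2.571×10⁶ m.
At r₁: circular v_c1 = √(μ/r₁) = 1652 m/s; transfer-perilune v_p = √[μ(2/r₁ − 1/a_t)] = 1884 m/s.
At r₂: circular v_c2 = √(μ/r₂) = 1211 m/s; transfer-apolune v_a = √[μ(2/r₂ − 1/a_t)] = 1012 m/s.
Δv₂ = v_c2 − v_a = 198.4 m/s.

Δv ≈ 198.4 m/s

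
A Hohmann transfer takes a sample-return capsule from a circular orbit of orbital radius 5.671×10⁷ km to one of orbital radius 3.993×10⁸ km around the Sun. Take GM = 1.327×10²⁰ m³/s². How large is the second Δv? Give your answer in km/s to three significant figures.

Δv ≈ 9.14 km/s

r₁ = 5.671×10⁷ km = 5.671×10¹⁰ m.
r₂ = 3.993×10⁸ km = 3.993×10¹¹ m.
Transfer ellipse a_t = (r₁ + r₂)/2 = 2.280×10¹¹ m.
At r₁: circular v_c1 = √(μ/r₁) = 48370 m/s; transfer-perihelion v_p = √[μ(2/r₁ − 1/a_t)] = 64020 m/s.
At r₂: circular v_c2 = √(μ/r₂) = 18230 m/s; transfer-aphelion v_a = √[μ(2/r₂ − 1/a_t)] = 9092 m/s.
Δv₂ = v_c2 − v_a = 9138 m/s.
= 9.138 km/s.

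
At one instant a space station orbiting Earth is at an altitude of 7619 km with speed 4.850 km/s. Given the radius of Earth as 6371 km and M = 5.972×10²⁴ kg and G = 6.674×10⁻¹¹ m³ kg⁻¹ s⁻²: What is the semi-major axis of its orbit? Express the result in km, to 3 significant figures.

a ≈ 11900 km

μ = GM = 6.674×10⁻¹¹ × 5.972×10²⁴ = 3.986×10¹⁴ m³/s².
r = 6371 + 7619 = 13990 km = 1.399×10⁷ m.
Specific orbital energy ε = v²/2 − μ/r = (4850)²/2 − 3.986×10¹⁴/1.399×10⁷ = -1.673×10⁷ J/kg.
Since ε = −μ/(2a), a = −μ/(2ε) = 1.191×10⁷ m = 11913 km.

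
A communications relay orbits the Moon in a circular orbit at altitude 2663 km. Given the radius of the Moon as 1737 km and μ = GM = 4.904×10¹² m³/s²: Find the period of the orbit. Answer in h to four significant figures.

T ≈ 7.274 h

r = 1737 + 2663 = 4400.0 km = 4.4000×10⁶ m.
Kepler's third law: T = 2π√(r³/μ) = 2π√((4.400×10⁶)³ / 4.904×10¹²).
r³/μ = 1.737×10⁷ s², so T = 2π × 4.168×10³ = 2.619×10⁴ s.
Converting: 2.619×10⁴ s ÷ 3600 = 7.274 h.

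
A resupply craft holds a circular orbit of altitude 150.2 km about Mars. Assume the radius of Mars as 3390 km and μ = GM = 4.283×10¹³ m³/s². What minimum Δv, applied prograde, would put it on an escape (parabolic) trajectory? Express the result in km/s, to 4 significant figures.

Δv ≈ 1.441 km/s

r = 3390 + 150.2 = 3540.2 km = 3.5402×10⁶ m.
Circular speed v_c = √(μ/r) = 3478 m/s.
Escape speed v_esc = √(2μ/r) = √2 × v_c = 4919 m/s.
Δv = v_esc − v_c = 1441 m/s = 1.441 km/s.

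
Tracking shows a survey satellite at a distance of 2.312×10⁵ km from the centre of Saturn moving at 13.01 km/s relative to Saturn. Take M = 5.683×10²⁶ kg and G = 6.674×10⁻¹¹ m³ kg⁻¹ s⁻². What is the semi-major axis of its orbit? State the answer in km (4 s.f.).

a ≈ 2.388×10⁵ km

μ = GM = 6.674×10⁻¹¹ × 5.683×10²⁶ = 3.793×10¹⁶ m³/s².
r = 2.312×10⁸ m.
Vis-viva rearranged: 1/a = 2/r − v²/μ = 8.651×10⁻⁹ − 4.463×10⁻⁹ = 4.188×10⁻⁹ m⁻¹.
a = 2.388×10⁸ m = 2.3878×10⁵ km.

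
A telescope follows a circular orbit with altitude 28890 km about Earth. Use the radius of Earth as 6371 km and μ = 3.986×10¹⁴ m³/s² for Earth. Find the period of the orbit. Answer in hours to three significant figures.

T ≈ 18.3 hours

r = 6371 + 28890 = 35261 km = 3.5261×10⁷ m.
Kepler's third law: T = 2π√(r³/μ) = 2π√((3.526×10⁷)³ / 3.986×10¹⁴).
r³/μ = 1.100×10⁸ s², so T = 2π × 1.049×10⁴ = 6.590×10⁴ s.
Converting: 6.590×10⁴ s ÷ 3600 = 18.30 hours.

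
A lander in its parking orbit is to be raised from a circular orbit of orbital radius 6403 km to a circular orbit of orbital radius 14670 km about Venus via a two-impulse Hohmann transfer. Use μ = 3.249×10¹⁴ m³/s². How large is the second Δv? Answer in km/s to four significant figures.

r₁ = 6403 km = 6.403×10⁶ m.
r₂ = 14670 km = 1.467×10⁷ m.
Transfer ellipse a_t = (r₁ + r₂)/2 = 1.054×10⁷ m.
At r₁: circular v_c1 = √(μ/r₁) = 7123 m/s; transfer-periapsis v_p = √[μ(2/r₁ − 1/a_t)] = 8405 m/s.
At r₂: circular v_c2 = √(μ/r₂) = 4706 m/s; transfer-apoapsis v_a = √[μ(2/r₂ − 1/a_t)] = 3669 m/s.
Δv₂ = v_c2 − v_a = 1037 m/s.
= 1.037 km/s.

Δv ≈ 1.037 km/s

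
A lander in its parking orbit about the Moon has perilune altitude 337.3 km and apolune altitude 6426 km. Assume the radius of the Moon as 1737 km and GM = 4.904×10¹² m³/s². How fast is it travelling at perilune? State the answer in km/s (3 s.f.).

r_p = 1737 + 337.3 = 2074.3 km = 2.0743×10⁶ m.
r_a = 1737 + 6426 = 8163.0 km = 8.1630×10⁶ m.
Semi-major axis a = (r_p + r_a)/2 = 5118.6 km = 5.119×10⁶ m.
Vis-viva: v² = μ(2/r − 1/a) = 4.904×10¹² × (9.642×10⁻⁷ − 1.954×10⁻⁷) = 3.770×10⁶ m²/s².
v = 1942 m/s = 1.942 km/s.

v ≈ 1.94 km/s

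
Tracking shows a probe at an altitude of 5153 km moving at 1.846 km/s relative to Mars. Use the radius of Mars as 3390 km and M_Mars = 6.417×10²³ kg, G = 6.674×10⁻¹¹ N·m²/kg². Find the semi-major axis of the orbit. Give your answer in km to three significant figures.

μ = GM = 6.674×10⁻¹¹ × 6.417×10²³ = 4.283×10¹³ m³/s².
r = 3390 + 5153 = 8543.0 km = 8.543×10⁶ m.
Vis-viva rearranged: 1/a = 2/r − v²/μ = 2.341×10⁻⁷ − 7.957×10⁻⁸ = 1.545×10⁻⁷ m⁻¹.
a = 6.471×10⁶ m = 6470.8 km.

a ≈ 6470 km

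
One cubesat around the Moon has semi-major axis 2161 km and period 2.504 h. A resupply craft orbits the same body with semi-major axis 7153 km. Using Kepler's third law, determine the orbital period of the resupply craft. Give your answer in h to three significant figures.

Kepler's third law: T² ∝ a³, so T₂ = T₁ (a₂/a₁)^(3/2).
a₂/a₁ = 3.310, (a₂/a₁)^(3/2) = 6.022.
T₂ = 2.504 × 6.022 = 15.08 h.

T₂ ≈ 15.1 h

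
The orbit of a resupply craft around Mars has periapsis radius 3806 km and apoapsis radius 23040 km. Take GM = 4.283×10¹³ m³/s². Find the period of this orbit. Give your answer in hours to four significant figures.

Semi-major axis a = (r_p + r_a)/2 = (3806.0 + 23040)/2 = 13423 km = 1.342×10⁷ m.
By Kepler's third law T = 2π√(a³/μ) = 2π × 7.515×10³ = 4.722×10⁴ s.
= 13.12 hours.

T ≈ 13.12 hours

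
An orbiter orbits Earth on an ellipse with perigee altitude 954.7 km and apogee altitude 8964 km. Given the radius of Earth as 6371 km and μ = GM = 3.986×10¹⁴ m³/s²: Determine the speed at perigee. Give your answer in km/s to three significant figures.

v ≈ 8.58 km/s

r_p = 6371 + 954.7 = 7325.7 km = 7.3257×10⁶ m.
r_a = 6371 + 8964 = 15335 km = 1.5335×10⁷ m.
Semi-major axis a = (r_p + r_a)/2 = 11330 km = 1.133×10⁷ m.
Vis-viva: v² = μ(2/r − 1/a) = 3.986×10¹⁴ × (2.730×10⁻⁷ − 8.826×10⁻⁸) = 7.364×10⁷ m²/s².
v = 8582 m/s = 8.582 km/s.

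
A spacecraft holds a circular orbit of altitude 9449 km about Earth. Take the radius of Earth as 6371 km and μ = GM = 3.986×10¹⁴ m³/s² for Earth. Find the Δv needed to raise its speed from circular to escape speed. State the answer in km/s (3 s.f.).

r = 6371 + 9449 = 15820 km = 1.5820×10⁷ m.
Circular speed v_c = √(μ/r) = 5020 m/s.
Escape speed v_esc = √(2μ/r) = √2 × v_c = 7099 m/s.
Δv = v_esc − v_c = 2079 m/s = 2.079 km/s.

Δv ≈ 2.08 km/s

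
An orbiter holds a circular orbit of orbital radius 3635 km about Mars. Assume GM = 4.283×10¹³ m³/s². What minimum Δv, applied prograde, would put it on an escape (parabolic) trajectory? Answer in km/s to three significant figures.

Δv ≈ 1.42 km/s

r = 3635 km = 3.635×10⁶ m.
Circular speed v_c = √(μ/r) = 3433 m/s.
Escape speed v_esc = √(2μ/r) = √2 × v_c = 4854 m/s.
Δv = v_esc − v_c = 1422 m/s = 1.422 km/s.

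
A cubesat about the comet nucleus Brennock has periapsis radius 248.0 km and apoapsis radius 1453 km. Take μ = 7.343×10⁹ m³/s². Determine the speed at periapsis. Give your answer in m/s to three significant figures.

v ≈ 225 m/s

Semi-major axis a = (r_p + r_a)/2 = 850.50 km = 8.505×10⁵ m.
Vis-viva: v² = μ(2/r − 1/a) = 7.343×10⁹ × (8.065×10⁻⁶ − 1.176×10⁻⁶) = 5.058×10⁴ m²/s².
v = 224.9 m/s.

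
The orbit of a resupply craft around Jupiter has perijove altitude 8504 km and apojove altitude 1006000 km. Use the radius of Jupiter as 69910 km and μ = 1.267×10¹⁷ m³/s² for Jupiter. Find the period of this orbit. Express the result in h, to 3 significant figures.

r_p = 69910 + 8504 = 78414 km = 7.8414×10⁷ m.
r_a = 69910 + 1006000 = 1075900 km = 1.0759×10⁹ m.
Semi-major axis a = (r_p + r_a)/2 = (78414 + 1.0759×10⁶)/2 = 5.7716×10⁵ km = 5.772×10⁸ m.
By Kepler's third law T = 2π√(a³/μ) = 2π × 3.895×10⁴ = 2.448×10⁵ s.
= 67.99 h.

T ≈ 68.0 h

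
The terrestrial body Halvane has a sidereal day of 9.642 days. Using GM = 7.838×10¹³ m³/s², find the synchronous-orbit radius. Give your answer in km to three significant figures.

r_sync ≈ 1.11×10⁵ km

T = 9.642 days = 8.331×10⁵ s.
A synchronous orbit has period T, so by Kepler's third law a = (μT²/4π²)^(1/3).
μT²/4π² = 7.838×10¹³ × (8.331×10⁵)² / 39.48 = 1.378×10²⁴ m³.
a = 1.113×10⁸ m = 1.1128×10⁵ km.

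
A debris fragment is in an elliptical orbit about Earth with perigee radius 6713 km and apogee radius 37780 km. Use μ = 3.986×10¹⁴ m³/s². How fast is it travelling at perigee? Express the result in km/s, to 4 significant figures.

v ≈ 10.04 km/s

Semi-major axis a = (r_p + r_a)/2 = 22246 km = 2.225×10⁷ m.
Vis-viva: v² = μ(2/r − 1/a) = 3.986×10¹⁴ × (2.979×10⁻⁷ − 4.495×10⁻⁸) = 1.008×10⁸ m²/s².
v = 10040 m/s = 10.04 km/s.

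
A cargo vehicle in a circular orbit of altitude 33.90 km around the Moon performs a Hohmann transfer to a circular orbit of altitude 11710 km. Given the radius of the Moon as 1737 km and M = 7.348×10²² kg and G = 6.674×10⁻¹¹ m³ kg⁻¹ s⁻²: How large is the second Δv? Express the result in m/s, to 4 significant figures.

Δv ≈ 312.6 m/s

μ = GM = 6.674×10⁻¹¹ × 7.348×10²² = 4.904×10¹² m³/s².
r₁ = 1737 + 33.90 = 1770.9 km = 1.7709×10⁶ m.
r₂ = 1737 + 11710 = 13447 km = 1.3447×10⁷ m.
Transfer ellipse a_t = (r₁ + r₂)/2 = 7.609×10⁶ m.
At r₁: circular v_c1 = √(μ/r₁) = 1664 m/s; transfer-perilune v_p = √[μ(2/r₁ − 1/a_t)] = 2212 m/s.
At r₂: circular v_c2 = √(μ/r₂) = 603.9 m/s; transfer-apolune v_a = √[μ(2/r₂ − 1/a_t)] = 291.3 m/s.
Δv₂ = v_c2 − v_a = 312.6 m/s.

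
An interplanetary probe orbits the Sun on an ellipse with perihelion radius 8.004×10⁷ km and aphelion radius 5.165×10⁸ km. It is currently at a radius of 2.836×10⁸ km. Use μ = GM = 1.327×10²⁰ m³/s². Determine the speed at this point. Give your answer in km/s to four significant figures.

Semi-major axis a = (r_p + r_a)/2 = 2.9827×10⁸ km = 2.983×10¹¹ m.
Vis-viva: v² = μ(2/r − 1/a) = 1.327×10²⁰ × (7.052×10⁻¹² − 3.353×10⁻¹²) = 4.909×10⁸ m²/s².
v = 22160 m/s = 22.16 km/s.

v ≈ 22.16 km/s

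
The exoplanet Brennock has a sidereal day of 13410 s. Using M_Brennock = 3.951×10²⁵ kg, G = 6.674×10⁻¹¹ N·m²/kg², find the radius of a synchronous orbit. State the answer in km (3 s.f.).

r_sync ≈ 22900 km

μ = GM = 6.674×10⁻¹¹ × 3.951×10²⁵ = 2.637×10¹⁵ m³/s².
A synchronous orbit has period T, so by Kepler's third law a = (μT²/4π²)^(1/3).
μT²/4π² = 2.637×10¹⁵ × (1.341×10⁴)² / 39.48 = 1.201×10²² m³.
a = 2.290×10⁷ m = 22901 km.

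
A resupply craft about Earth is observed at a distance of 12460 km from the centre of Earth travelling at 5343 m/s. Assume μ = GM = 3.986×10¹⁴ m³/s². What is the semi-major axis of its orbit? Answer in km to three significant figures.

r = 1.246×10⁷ m.
Vis-viva rearranged: 1/a = 2/r − v²/μ = 1.605×10⁻⁷ − 7.162×10⁻⁸ = 8.889×10⁻⁸ m⁻¹.
a = 1.125×10⁷ m = 11249 km.

a ≈ 11200 km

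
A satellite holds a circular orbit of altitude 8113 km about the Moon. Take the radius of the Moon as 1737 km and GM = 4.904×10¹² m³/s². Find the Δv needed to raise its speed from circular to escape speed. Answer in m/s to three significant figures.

Δv ≈ 292 m/s

r = 1737 + 8113 = 9850.0 km = 9.8500×10⁶ m.
Circular speed v_c = √(μ/r) = 705.6 m/s.
Escape speed v_esc = √(2μ/r) = √2 × v_c = 997.9 m/s.
Δv = v_esc − v_c = 292.3 m/s.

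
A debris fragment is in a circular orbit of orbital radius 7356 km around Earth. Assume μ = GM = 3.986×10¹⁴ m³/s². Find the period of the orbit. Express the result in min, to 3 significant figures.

r = 7356 km = 7.356×10⁶ m.
Kepler's third law: T = 2π√(r³/μ) = 2π√((7.356×10⁶)³ / 3.986×10¹⁴).
r³/μ = 9.986×10⁵ s², so T = 2π × 9.993×10² = 6.279×10³ s.
Converting: 6.279×10³ s ÷ 60.00 = 104.6 min.

T ≈ 105 min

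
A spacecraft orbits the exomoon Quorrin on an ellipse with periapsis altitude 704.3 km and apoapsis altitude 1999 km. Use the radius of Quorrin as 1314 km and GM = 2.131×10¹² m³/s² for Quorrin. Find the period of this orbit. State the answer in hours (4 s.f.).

r_p = 1314 + 704.3 = 2018.3 km = 2.0183×10⁶ m.
r_a = 1314 + 1999 = 3313.0 km = 3.3130×10⁶ m.
Semi-major axis a = (r_p + r_a)/2 = (2018.3 + 3313.0)/2 = 2665.7 km = 2.666×10⁶ m.
By Kepler's third law T = 2π√(a³/μ) = 2π × 2.981×10³ = 1.873×10⁴ s.
= 5.203 hours.

T ≈ 5.203 hours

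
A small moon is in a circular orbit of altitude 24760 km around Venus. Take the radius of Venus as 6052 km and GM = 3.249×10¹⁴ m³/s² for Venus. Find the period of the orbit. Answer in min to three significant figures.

T ≈ 994 min

r = 6052 + 24760 = 30812 km = 3.0812×10⁷ m.
Kepler's third law: T = 2π√(r³/μ) = 2π√((3.081×10⁷)³ / 3.249×10¹⁴).
r³/μ = 9.003×10⁷ s², so T = 2π × 9.489×10³ = 5.962×10⁴ s.
Converting: 5.962×10⁴ s ÷ 60.00 = 993.7 min.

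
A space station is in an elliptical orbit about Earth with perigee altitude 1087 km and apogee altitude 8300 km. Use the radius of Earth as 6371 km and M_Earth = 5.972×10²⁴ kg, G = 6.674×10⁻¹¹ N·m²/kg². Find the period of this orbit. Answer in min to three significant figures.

μ = GM = 6.674×10⁻¹¹ × 5.972×10²⁴ = 3.986×10¹⁴ m³/s².
r_p = 6371 + 1087 = 7458.0 km = 7.4580×10⁶ m.
r_a = 6371 + 8300 = 14671 km = 1.4671×10⁷ m.
Semi-major axis a = (r_p + r_a)/2 = (7458.0 + 14671)/2 = 11064 km = 1.106×10⁷ m.
By Kepler's third law T = 2π√(a³/μ) = 2π × 1.844×10³ = 1.158×10⁴ s.
= 193.1 min.

T ≈ 193 min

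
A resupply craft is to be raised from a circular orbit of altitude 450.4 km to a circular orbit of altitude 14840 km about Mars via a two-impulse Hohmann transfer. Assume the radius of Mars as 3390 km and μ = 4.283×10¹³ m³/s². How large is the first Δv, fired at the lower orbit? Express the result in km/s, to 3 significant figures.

Δv ≈ 0.953 km/s

r₁ = 3390 + 450.4 = 3840.4 km = 3.8404×10⁶ m.
r₂ = 3390 + 14840 = 18230 km = 1.8230×10⁷ m.
Transfer ellipse a_t = (r₁ + r₂)/2 = 1.104×10⁷ m.
At r₁: circular v_c1 = √(μ/r₁) = 3340 m/s; transfer-periapsis v_p = √[μ(2/r₁ − 1/a_t)] = 4292 m/s.
Δv₁ = v_p − v_c1 = 952.8 m/s.
= 0.9528 km/s.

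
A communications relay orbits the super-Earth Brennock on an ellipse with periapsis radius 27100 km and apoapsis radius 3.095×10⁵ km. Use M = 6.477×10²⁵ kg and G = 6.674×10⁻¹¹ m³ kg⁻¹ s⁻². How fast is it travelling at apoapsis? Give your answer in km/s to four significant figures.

μ = GM = 6.674×10⁻¹¹ × 6.477×10²⁵ = 4.323×10¹⁵ m³/s².
Semi-major axis a = (r_p + r_a)/2 = 1.6830×10⁵ km = 1.683×10⁸ m.
Vis-viva: v² = μ(2/r − 1/a) = 4.323×10¹⁵ × (6.462×10⁻⁹ − 5.942×10⁻⁹) = 2.249×10⁶ m²/s².
v = 1500 m/s = 1.500 km/s.

v ≈ 1.500 km/s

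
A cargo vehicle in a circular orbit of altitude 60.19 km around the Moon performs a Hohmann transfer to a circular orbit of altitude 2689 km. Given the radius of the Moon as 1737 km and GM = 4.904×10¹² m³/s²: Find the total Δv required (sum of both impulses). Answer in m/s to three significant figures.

r₁ = 1737 + 60.19 = 1797.2 km = 1.7972×10⁶ m.
r₂ = 1737 + 2689 = 4426.0 km = 4.4260×10⁶ m.
Transfer ellipse a_t = (r₁ + r₂)/2 = 3.112×10⁶ m.
At r₁: circular v_c1 = √(μ/r₁) = 1652 m/s; transfer-perilune v_p = √[μ(2/r₁ − 1/a_t)] = 1970 m/s.
Δv₁ = v_p − v_c1 = 318.2 m/s.
At r₂: circular v_c2 = √(μ/r₂) = 1053 m/s; transfer-apolune v_a = √[μ(2/r₂ − 1/a_t)] = 800.0 m/s.
Δv₂ = v_c2 − v_a = 252.6 m/s.
Total Δv = Δv₁ + Δv₂ = 570.9 m/s.

Δv_total ≈ 571 m/s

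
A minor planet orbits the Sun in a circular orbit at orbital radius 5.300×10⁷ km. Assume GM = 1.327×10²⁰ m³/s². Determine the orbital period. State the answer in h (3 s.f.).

r = 5.300×10⁷ km = 5.300×10¹⁰ m.
Kepler's third law: T = 2π√(r³/μ) = 2π√((5.300×10¹⁰)³ / 1.327×10²⁰).
r³/μ = 1.122×10¹² s², so T = 2π × 1.059×10⁶ = 6.655×10⁶ s.
Converting: 6.655×10⁶ s ÷ 3600 = 1849 h.

T ≈ 1850 h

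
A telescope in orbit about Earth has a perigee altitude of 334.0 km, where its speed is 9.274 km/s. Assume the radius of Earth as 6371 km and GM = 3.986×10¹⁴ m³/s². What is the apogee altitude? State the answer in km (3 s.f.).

apogee altitude ≈ 11200 km

r_p = 6371 + 334.0 = 6705.0 km = 6.705×10⁶ m.
Specific energy ε = v²/2 − μ/r = -1.644×10⁷ J/kg, so a = −μ/(2ε) = 1.212×10⁷ m.
The apsides satisfy r_p + r_a = 2a, so the apogee radius is 2a − r_p = 1.753×10⁷ m = 17534 km.
Apogee altitude = 17534 − 6371 = 11163 km.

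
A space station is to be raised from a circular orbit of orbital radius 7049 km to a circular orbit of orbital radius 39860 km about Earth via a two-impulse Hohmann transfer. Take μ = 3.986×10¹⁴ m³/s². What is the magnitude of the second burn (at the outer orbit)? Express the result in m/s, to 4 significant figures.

r₁ = 7049 km = 7.049×10⁶ m.
r₂ = 39860 km = 3.986×10⁷ m.
Transfer ellipse a_t = (r₁ + r₂)/2 = 2.345×10⁷ m.
At r₁: circular v_c1 = √(μ/r₁) = 7520 m/s; transfer-perigee v_p = √[μ(2/r₁ − 1/a_t)] = 9803 m/s.
At r₂: circular v_c2 = √(μ/r₂) = 3162 m/s; transfer-apogee v_a = √[μ(2/r₂ − 1/a_t)] = 1734 m/s.
Δv₂ = v_c2 − v_a = 1429 m/s.

Δv ≈ 1429 m/s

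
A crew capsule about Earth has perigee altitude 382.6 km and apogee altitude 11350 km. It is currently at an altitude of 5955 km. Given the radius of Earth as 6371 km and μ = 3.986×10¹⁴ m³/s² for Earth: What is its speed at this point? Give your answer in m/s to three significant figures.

r_p = 6371 + 382.6 = 6753.6 km = 6.7536×10⁶ m.
r_a = 6371 + 11350 = 17721 km = 1.7721×10⁷ m.
r = 6371 + 5955 = 12326 km = 1.233×10⁷ m.
Semi-major axis a = (r_p + r_a)/2 = 12237 km = 1.224×10⁷ m.
Vis-viva: v² = μ(2/r − 1/a) = 3.986×10¹⁴ × (1.623×10⁻⁷ − 8.172×10⁻⁸) = 3.210×10⁷ m²/s².
v = 5666 m/s.

v ≈ 5670 m/s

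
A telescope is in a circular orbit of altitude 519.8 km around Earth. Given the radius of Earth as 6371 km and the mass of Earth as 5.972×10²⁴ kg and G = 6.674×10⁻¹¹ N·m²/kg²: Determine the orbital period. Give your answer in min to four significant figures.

T ≈ 94.88 min

μ = GM = 6.674×10⁻¹¹ × 5.972×10²⁴ = 3.986×10¹⁴ m³/s².
r = 6371 + 519.8 = 6890.8 km = 6.8908×10⁶ m.
Kepler's third law: T = 2π√(r³/μ) = 2π√((6.891×10⁶)³ / 3.986×10¹⁴).
r³/μ = 8.209×10⁵ s², so T = 2π × 9.060×10² = 5.693×10³ s.
Converting: 5.693×10³ s ÷ 60.00 = 94.88 min.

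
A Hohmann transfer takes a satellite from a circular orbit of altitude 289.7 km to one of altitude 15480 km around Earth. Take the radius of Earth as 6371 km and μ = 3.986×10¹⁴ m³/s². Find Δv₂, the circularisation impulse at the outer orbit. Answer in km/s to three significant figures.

Δv ≈ 1.35 km/s

r₁ = 6371 + 289.7 = 6660.7 km = 6.6607×10⁶ m.
r₂ = 6371 + 15480 = 21851 km = 2.1851×10⁷ m.
Transfer ellipse a_t = (r₁ + r₂)/2 = 1.426×10⁷ m.
At r₁: circular v_c1 = √(μ/r₁) = 7736 m/s; transfer-perigee v_p = √[μ(2/r₁ − 1/a_t)] = 9577 m/s.
At r₂: circular v_c2 = √(μ/r₂) = 4271 m/s; transfer-apogee v_a = √[μ(2/r₂ − 1/a_t)] = 2919 m/s.
Δv₂ = v_c2 − v_a = 1352 m/s.
= 1.352 km/s.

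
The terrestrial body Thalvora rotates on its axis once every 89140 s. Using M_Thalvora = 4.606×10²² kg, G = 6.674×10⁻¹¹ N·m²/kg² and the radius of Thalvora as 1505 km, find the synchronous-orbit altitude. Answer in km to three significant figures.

μ = GM = 6.674×10⁻¹¹ × 4.606×10²² = 3.074×10¹² m³/s².
A synchronous orbit has period T, so by Kepler's third law a = (μT²/4π²)^(1/3).
μT²/4π² = 3.074×10¹² × (8.914×10⁴)² / 39.48 = 6.187×10²⁰ m³.
a = 8.521×10⁶ m = 8521.2 km.
Altitude h = a − R = 8521.2 − 1505 = 7016.2 km.

h_sync ≈ 7020 km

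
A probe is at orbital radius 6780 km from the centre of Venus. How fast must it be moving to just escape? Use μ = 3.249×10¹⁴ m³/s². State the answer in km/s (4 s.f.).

r = 6780 km = 6.780×10⁶ m.
Escape speed v_esc = √(2μ/r) = √(2 × 3.249×10¹⁴ / 6.780×10⁶) = √(9.584×10⁷) = 9790 m/s.
= 9.790 km/s.

v_esc ≈ 9.790 km/s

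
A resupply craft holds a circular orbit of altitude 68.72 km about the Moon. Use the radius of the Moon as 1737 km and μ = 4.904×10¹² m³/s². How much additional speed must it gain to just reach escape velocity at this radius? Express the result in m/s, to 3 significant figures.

r = 1737 + 68.72 = 1805.7 km = 1.8057×10⁶ m.
Circular speed v_c = √(μ/r) = 1648 m/s.
Escape speed v_esc = √(2μ/r) = √2 × v_c = 2331 m/s.
Δv = v_esc − v_c = 682.6 m/s.

Δv ≈ 683 m/s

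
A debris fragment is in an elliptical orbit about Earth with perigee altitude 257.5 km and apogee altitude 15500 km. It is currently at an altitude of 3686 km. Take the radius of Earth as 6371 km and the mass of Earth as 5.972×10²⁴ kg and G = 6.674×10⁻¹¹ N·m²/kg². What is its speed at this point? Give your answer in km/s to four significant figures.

μ = GM = 6.674×10⁻¹¹ × 5.972×10²⁴ = 3.986×10¹⁴ m³/s².
r_p = 6371 + 257.5 = 6628.5 km = 6.6285×10⁶ m.
r_a = 6371 + 15500 = 21871 km = 2.1871×10⁷ m.
r = 6371 + 3686 = 10057 km = 1.006×10⁷ m.
Semi-major axis a = (r_p + r_a)/2 = 14250 km = 1.425×10⁷ m.
Vis-viva: v² = μ(2/r − 1/a) = 3.986×10¹⁴ × (1.989×10⁻⁷ − 7.018×10⁻⁸) = 5.129×10⁷ m²/s².
v = 7162 m/s = 7.162 km/s.

v ≈ 7.162 km/s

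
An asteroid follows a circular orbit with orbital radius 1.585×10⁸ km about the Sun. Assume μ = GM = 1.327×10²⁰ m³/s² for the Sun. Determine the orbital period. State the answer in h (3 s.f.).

T ≈ 9560 h

r = 1.585×10⁸ km = 1.585×10¹¹ m.
Kepler's third law: T = 2π√(r³/μ) = 2π√((1.585×10¹¹)³ / 1.327×10²⁰).
r³/μ = 3.001×10¹³ s², so T = 2π × 5.478×10⁶ = 3.442×10⁷ s.
Converting: 3.442×10⁷ s ÷ 3600 = 9561 h.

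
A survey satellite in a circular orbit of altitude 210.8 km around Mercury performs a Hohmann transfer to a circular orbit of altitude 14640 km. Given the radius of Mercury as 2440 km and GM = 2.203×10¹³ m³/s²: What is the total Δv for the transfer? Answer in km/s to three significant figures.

r₁ = 2440 + 210.8 = 2650.8 km = 2.6508×10⁶ m.
r₂ = 2440 + 14640 = 17080 km = 1.7080×10⁷ m.
Transfer ellipse a_t = (r₁ + r₂)/2 = 9.865×10⁶ m.
At r₁: circular v_c1 = √(μ/r₁) = 2883 m/s; transfer-periherm v_p = √[μ(2/r₁ − 1/a_t)] = 3793 m/s.
Δv₁ = v_p − v_c1 = 910.4 m/s.
At r₂: circular v_c2 = √(μ/r₂) = 1136 m/s; transfer-apoherm v_a = √[μ(2/r₂ − 1/a_t)] = 588.7 m/s.
Δv₂ = v_c2 − v_a = 547.0 m/s.
Total Δv = Δv₁ + Δv₂ = 1457 m/s = 1.457 km/s.

Δv_total ≈ 1.46 km/s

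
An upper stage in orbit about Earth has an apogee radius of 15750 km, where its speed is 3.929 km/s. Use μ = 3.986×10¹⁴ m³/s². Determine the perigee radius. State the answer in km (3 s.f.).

r_a = 1.575×10⁷ m.
Specific energy ε = v²/2 − μ/r = -1.759×10⁷ J/kg, so a = −μ/(2ε) = 1.133×10⁷ m.
The apsides satisfy r_p + r_a = 2a, so the perigee radius is 2a − r_a = 6.911×10⁶ m = 6911.4 km.

perigee radius ≈ 6910 km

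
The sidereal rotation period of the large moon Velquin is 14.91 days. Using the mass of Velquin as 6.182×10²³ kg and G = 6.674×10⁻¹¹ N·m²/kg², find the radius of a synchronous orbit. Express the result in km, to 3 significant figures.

μ = GM = 6.674×10⁻¹¹ × 6.182×10²³ = 4.126×10¹³ m³/s².
T = 14.91 days = 1.288×10⁶ s.
A synchronous orbit has period T, so by Kepler's third law a = (μT²/4π²)^(1/3).
μT²/4π² = 4.126×10¹³ × (1.288×10⁶)² / 39.48 = 1.734×10²⁴ m³.
a = 1.201×10⁸ m = 1.2015×10⁵ km.

r_sync ≈ 1.20×10⁵ km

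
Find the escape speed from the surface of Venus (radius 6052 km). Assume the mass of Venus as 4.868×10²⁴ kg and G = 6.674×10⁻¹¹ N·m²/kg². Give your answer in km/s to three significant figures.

v_esc ≈ 10.4 km/s

μ = GM = 6.674×10⁻¹¹ × 4.868×10²⁴ = 3.249×10¹⁴ m³/s².
r = R = 6.052×10⁶ m.
Escape speed v_esc = √(2μ/r) = √(2 × 3.249×10¹⁴ / 6.052×10⁶) = √(1.074×10⁸) = 10360 m/s.
= 10.36 km/s.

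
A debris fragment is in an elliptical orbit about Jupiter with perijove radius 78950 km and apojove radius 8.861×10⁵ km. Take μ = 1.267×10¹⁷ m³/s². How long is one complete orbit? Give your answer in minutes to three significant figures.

T ≈ 3120 minutes

Semi-major axis a = (r_p + r_a)/2 = (78950 + 8.8610×10⁵)/2 = 4.8252×10⁵ km = 4.825×10⁸ m.
By Kepler's third law T = 2π√(a³/μ) = 2π × 2.978×10⁴ = 1.871×10⁵ s.
= 3118 minutes.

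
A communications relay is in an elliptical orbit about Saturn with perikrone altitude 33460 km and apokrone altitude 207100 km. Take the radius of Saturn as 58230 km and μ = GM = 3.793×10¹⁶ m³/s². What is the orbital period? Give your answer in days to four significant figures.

r_p = 58230 + 33460 = 91690 km = 9.1690×10⁷ m.
r_a = 58230 + 207100 = 265330 km = 2.6533×10⁸ m.
Semi-major axis a = (r_p + r_a)/2 = (91690 + 2.6533×10⁵)/2 = 1.7851×10⁵ km = 1.785×10⁸ m.
By Kepler's third law T = 2π√(a³/μ) = 2π × 1.225×10⁴ = 7.695×10⁴ s.
= 0.8906 days.

T ≈ 0.8906 days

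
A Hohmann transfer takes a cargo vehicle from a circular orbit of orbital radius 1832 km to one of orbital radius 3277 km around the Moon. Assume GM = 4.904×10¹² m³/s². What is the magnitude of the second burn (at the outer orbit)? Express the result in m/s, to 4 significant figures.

Δv ≈ 187.3 m/s

r₁ = 1832 km = 1.832×10⁶ m.
r₂ = 3277 km = 3.277×10⁶ m.
Transfer ellipse a_t = (r₁ + r₂)/2 = 2.554×10⁶ m.
At r₁: circular v_c1 = √(μ/r₁) = 1636 m/s; transfer-perilune v_p = √[μ(2/r₁ − 1/a_t)] = 1853 m/s.
At r₂: circular v_c2 = √(μ/r₂) = 1223 m/s; transfer-apolune v_a = √[μ(2/r₂ − 1/a_t)] = 1036 m/s.
Δv₂ = v_c2 − v_a = 187.3 m/s.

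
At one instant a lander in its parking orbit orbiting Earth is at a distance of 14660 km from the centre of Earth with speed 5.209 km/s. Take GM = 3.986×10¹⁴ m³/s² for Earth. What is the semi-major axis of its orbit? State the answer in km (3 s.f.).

r = 1.466×10⁷ m.
Specific orbital energy ε = v²/2 − μ/r = (5209)²/2 − 3.986×10¹⁴/1.466×10⁷ = -1.362×10⁷ J/kg.
Since ε = −μ/(2a), a = −μ/(2ε) = 1.463×10⁷ m = 14630 km.

a ≈ 14600 km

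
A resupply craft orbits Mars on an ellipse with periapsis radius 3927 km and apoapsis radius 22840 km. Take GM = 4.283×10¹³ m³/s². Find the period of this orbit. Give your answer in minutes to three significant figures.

Semi-major axis a = (r_p + r_a)/2 = (3927.0 + 22840)/2 = 13384 km = 1.338×10⁷ m.
By Kepler's third law T = 2π√(a³/μ) = 2π × 7.481×10³ = 4.701×10⁴ s.
= 783.4 minutes.

T ≈ 783 minutes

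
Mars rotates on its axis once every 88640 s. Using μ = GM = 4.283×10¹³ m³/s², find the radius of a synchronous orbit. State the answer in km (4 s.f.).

A synchronous orbit has period T, so by Kepler's third law a = (μT²/4π²)^(1/3).
μT²/4π² = 4.283×10¹³ × (8.864×10⁴)² / 39.48 = 8.524×10²¹ m³.
a = 2.043×10⁷ m = 20428 km.

r_sync ≈ 20430 km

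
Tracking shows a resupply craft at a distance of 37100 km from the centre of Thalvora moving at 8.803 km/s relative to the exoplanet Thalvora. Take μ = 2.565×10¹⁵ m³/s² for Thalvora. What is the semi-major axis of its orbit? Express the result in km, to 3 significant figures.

r = 3.710×10⁷ m.
Specific orbital energy ε = v²/2 − μ/r = (8803)²/2 − 2.565×10¹⁵/3.710×10⁷ = -3.039×10⁷ J/kg.
Since ε = −μ/(2a), a = −μ/(2ε) = 4.220×10⁷ m = 42200 km.

a ≈ 42200 km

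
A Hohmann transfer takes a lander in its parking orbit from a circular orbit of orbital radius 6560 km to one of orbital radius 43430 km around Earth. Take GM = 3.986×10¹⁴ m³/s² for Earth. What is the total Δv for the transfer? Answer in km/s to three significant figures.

Δv_total ≈ 3.96 km/s

r₁ = 6560 km = 6.560×10⁶ m.
r₂ = 43430 km = 4.343×10⁷ m.
Transfer ellipse a_t = (r₁ + r₂)/2 = 2.500×10⁷ m.
At r₁: circular v_c1 = √(μ/r₁) = 7795 m/s; transfer-perigee v_p = √[μ(2/r₁ − 1/a_t)] = 10280 m/s.
Δv₁ = v_p − v_c1 = 2480 m/s.
At r₂: circular v_c2 = √(μ/r₂) = 3030 m/s; transfer-apogee v_a = √[μ(2/r₂ − 1/a_t)] = 1552 m/s.
Δv₂ = v_c2 − v_a = 1477 m/s.
Total Δv = Δv₁ + Δv₂ = 3958 m/s = 3.958 km/s.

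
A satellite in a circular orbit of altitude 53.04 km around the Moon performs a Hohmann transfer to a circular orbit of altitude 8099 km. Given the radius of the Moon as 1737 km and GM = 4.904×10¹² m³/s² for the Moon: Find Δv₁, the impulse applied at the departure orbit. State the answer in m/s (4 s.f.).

Δv ≈ 497.9 m/s

r₁ = 1737 + 53.04 = 1790.0 km = 1.7900×10⁶ m.
r₂ = 1737 + 8099 = 9836.0 km = 9.8360×10⁶ m.
Transfer ellipse a_t = (r₁ + r₂)/2 = 5.813×10⁶ m.
At r₁: circular v_c1 = √(μ/r₁) = 1655 m/s; transfer-perilune v_p = √[μ(2/r₁ − 1/a_t)] = 2153 m/s.
Δv₁ = v_p − v_c1 = 497.9 m/s.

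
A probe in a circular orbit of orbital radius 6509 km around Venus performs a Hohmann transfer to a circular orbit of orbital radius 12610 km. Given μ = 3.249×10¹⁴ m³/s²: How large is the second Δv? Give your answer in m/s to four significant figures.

r₁ = 6509 km = 6.509×10⁶ m.
r₂ = 12610 km = 1.261×10⁷ m.
Transfer ellipse a_t = (r₁ + r₂)/2 = 9.560×10⁶ m.
At r₁: circular v_c1 = √(μ/r₁) = 7065 m/s; transfer-periapsis v_p = √[μ(2/r₁ − 1/a_t)] = 8114 m/s.
At r₂: circular v_c2 = √(μ/r₂) = 5076 m/s; transfer-apoapsis v_a = √[μ(2/r₂ − 1/a_t)] = 4188 m/s.
Δv₂ = v_c2 − v_a = 887.5 m/s.

Δv ≈ 887.5 m/s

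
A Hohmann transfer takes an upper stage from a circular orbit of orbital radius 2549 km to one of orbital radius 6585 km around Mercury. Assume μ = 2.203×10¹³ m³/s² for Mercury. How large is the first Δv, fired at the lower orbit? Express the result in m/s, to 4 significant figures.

Δv ≈ 590.3 m/s

r₁ = 2549 km = 2.549×10⁶ m.
r₂ = 6585 km = 6.585×10⁶ m.
Transfer ellipse a_t = (r₁ + r₂)/2 = 4.567×10⁶ m.
At r₁: circular v_c1 = √(μ/r₁) = 2940 m/s; transfer-periherm v_p = √[μ(2/r₁ − 1/a_t)] = 3530 m/s.
Δv₁ = v_p − v_c1 = 590.3 m/s.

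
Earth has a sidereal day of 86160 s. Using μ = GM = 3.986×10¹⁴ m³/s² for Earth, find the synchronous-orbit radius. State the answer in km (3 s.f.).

A synchronous orbit has period T, so by Kepler's third law a = (μT²/4π²)^(1/3).
μT²/4π² = 3.986×10¹⁴ × (8.616×10⁴)² / 39.48 = 7.495×10²² m³.
a = 4.216×10⁷ m = 42163 km.

r_sync ≈ 42200 km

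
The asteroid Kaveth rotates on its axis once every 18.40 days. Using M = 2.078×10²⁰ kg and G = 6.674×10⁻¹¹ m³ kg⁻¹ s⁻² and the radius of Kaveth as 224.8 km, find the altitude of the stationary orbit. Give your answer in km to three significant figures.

h_sync ≈ 9390 km

μ = GM = 6.674×10⁻¹¹ × 2.078×10²⁰ = 1.387×10¹⁰ m³/s².
T = 18.40 days = 1.590×10⁶ s.
A synchronous orbit has period T, so by Kepler's third law a = (μT²/4π²)^(1/3).
μT²/4π² = 1.387×10¹⁰ × (1.590×10⁶)² / 39.48 = 8.878×10²⁰ m³.
a = 9.611×10⁶ m = 9611.2 km.
Altitude h = a − R = 9611.2 − 224.8 = 9386.4 km.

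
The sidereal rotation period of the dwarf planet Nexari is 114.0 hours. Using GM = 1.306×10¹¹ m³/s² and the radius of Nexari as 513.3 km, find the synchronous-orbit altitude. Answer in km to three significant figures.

h_sync ≈ 7720 km

T = 114.0 hours = 4.104×10⁵ s.
A synchronous orbit has period T, so by Kepler's third law a = (μT²/4π²)^(1/3).
μT²/4π² = 1.306×10¹¹ × (4.104×10⁵)² / 39.48 = 5.572×10²⁰ m³.
a = 8.229×10⁶ m = 8228.7 km.
Altitude h = a − R = 8228.7 − 513.3 = 7715.4 km.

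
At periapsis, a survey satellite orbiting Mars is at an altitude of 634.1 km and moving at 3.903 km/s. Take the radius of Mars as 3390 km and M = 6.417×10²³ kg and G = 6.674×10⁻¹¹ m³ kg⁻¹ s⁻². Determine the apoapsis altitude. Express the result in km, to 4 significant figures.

apoapsis altitude ≈ 6739 km

μ = GM = 6.674×10⁻¹¹ × 6.417×10²³ = 4.283×10¹³ m³/s².
r_p = 3390 + 634.1 = 4024.1 km = 4.024×10⁶ m.
Specific energy ε = v²/2 − μ/r = -3.026×10⁶ J/kg, so a = −μ/(2ε) = 7.077×10⁶ m.
The apsides satisfy r_p + r_a = 2a, so the apoapsis radius is 2a − r_p = 1.013×10⁷ m = 10129 km.
Apoapsis altitude = 10129 − 3390 = 6739.2 km.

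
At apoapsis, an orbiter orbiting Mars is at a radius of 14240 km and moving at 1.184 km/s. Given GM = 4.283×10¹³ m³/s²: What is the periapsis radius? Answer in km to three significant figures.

r_a = 1.424×10⁷ m.
Specific energy ε = v²/2 − μ/r = -2.307×10⁶ J/kg, so a = −μ/(2ε) = 9.283×10⁶ m.
The apsides satisfy r_p + r_a = 2a, so the periapsis radius is 2a − r_a = 4.327×10⁶ m = 4326.9 km.

periapsis radius ≈ 4330 km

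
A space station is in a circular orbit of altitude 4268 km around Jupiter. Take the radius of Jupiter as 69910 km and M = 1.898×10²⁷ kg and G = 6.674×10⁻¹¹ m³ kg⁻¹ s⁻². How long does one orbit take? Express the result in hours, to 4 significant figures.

T ≈ 3.133 hours

μ = GM = 6.674×10⁻¹¹ × 1.898×10²⁷ = 1.267×10¹⁷ m³/s².
r = 69910 + 4268 = 74178 km = 7.4178×10⁷ m.
Kepler's third law: T = 2π√(r³/μ) = 2π√((7.418×10⁷)³ / 1.267×10¹⁷).
r³/μ = 3.222×10⁶ s², so T = 2π × 1.795×10³ = 1.128×10⁴ s.
Converting: 1.128×10⁴ s ÷ 3600 = 3.133 hours.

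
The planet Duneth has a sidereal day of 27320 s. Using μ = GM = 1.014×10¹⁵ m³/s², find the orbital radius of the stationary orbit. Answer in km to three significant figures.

r_sync ≈ 26800 km

A synchronous orbit has period T, so by Kepler's third law a = (μT²/4π²)^(1/3).
μT²/4π² = 1.014×10¹⁵ × (2.732×10⁴)² / 39.48 = 1.917×10²² m³.
a = 2.676×10⁷ m = 26764 km.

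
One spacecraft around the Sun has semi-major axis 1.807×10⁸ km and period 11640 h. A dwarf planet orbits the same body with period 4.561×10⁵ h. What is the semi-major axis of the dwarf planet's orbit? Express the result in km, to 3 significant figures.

a₂ ≈ 2.08×10⁹ km

Kepler's third law: a³ ∝ T², so a₂ = a₁ (T₂/T₁)^(2/3).
T₂/T₁ = 39.18, (T₂/T₁)^(2/3) = 11.54.
a₂ = 1.807×10⁸ × 11.54 = 2.085×10⁹ km.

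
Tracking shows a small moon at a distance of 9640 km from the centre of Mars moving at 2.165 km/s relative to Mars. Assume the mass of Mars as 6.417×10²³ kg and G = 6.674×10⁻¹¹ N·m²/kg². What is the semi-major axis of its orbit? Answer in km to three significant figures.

μ = GM = 6.674×10⁻¹¹ × 6.417×10²³ = 4.283×10¹³ m³/s².
r = 9.640×10⁶ m.
Vis-viva rearranged: 1/a = 2/r − v²/μ = 2.075×10⁻⁷ − 1.094×10⁻⁷ = 9.802×10⁻⁸ m⁻¹.
a = 1.020×10⁷ m = 10202 km.

a ≈ 10200 km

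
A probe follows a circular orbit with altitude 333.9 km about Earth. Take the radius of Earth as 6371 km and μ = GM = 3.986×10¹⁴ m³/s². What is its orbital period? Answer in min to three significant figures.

T ≈ 91.1 min

r = 6371 + 333.9 = 6704.9 km = 6.7049×10⁶ m.
Kepler's third law: T = 2π√(r³/μ) = 2π√((6.705×10⁶)³ / 3.986×10¹⁴).
r³/μ = 7.562×10⁵ s², so T = 2π × 8.696×10² = 5.464×10³ s.
Converting: 5.464×10³ s ÷ 60.00 = 91.06 min.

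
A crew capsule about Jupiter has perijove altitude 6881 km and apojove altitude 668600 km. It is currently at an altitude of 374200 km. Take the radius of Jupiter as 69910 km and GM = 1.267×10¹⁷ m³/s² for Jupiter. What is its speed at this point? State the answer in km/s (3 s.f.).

v ≈ 16.1 km/s

r_p = 69910 + 6881 = 76791 km = 7.6791×10⁷ m.
r_a = 69910 + 668600 = 738510 km = 7.3851×10⁸ m.
r = 69910 + 374200 = 4.4411×10⁵ km = 4.441×10⁸ m.
Semi-major axis a = (r_p + r_a)/2 = 4.0765×10⁵ km = 4.077×10⁸ m.
Vis-viva: v² = μ(2/r − 1/a) = 1.267×10¹⁷ × (4.503×10⁻⁹ − 2.453×10⁻⁹) = 2.598×10⁸ m²/s².
v = 16120 m/s = 16.12 km/s.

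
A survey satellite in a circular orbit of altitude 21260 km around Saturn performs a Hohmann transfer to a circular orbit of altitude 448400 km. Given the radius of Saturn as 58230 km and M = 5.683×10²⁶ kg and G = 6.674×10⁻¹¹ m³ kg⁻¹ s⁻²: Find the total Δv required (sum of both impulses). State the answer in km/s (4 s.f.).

μ = GM = 6.674×10⁻¹¹ × 5.683×10²⁶ = 3.793×10¹⁶ m³/s².
r₁ = 58230 + 21260 = 79490 km = 7.9490×10⁷ m.
r₂ = 58230 + 448400 = 506630 km = 5.0663×10⁸ m.
Transfer ellipse a_t = (r₁ + r₂)/2 = 2.931×10⁸ m.
At r₁: circular v_c1 = √(μ/r₁) = 21840 m/s; transfer-perikrone v_p = √[μ(2/r₁ − 1/a_t)] = 28720 m/s.
Δv₁ = v_p − v_c1 = 6877 m/s.
At r₂: circular v_c2 = √(μ/r₂) = 8652 m/s; transfer-apokrone v_a = √[μ(2/r₂ − 1/a_t)] = 4506 m/s.
Δv₂ = v_c2 − v_a = 4146 m/s.
Total Δv = Δv₁ + Δv₂ = 11020 m/s = 11.02 km/s.

Δv_total ≈ 11.02 km/s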